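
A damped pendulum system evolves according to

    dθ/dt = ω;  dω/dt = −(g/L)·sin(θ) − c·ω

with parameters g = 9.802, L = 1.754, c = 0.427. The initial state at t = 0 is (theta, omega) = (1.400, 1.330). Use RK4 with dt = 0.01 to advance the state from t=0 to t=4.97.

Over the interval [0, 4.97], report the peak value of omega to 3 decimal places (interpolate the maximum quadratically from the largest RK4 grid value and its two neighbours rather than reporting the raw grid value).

max omega = 2.126

t=0.000: state=(1.400, 1.330)
step 1 (dt=0.01): k1=(1.330, -6.075), k2=(1.300, -6.068), k3=(1.300, -6.068), k4=(1.269, -6.061); state += dt/6·(k1+2k2+2k3+k4)
t=0.010: state=(1.413, 1.269)
t=0.020: state=(1.425, 1.209)
t=0.030: state=(1.437, 1.148)
continuing one RK4 step at a time; state shown every 20 steps (Δt=0.2):
t=0.200: state=(1.547, 0.154)
t=0.400: state=(1.468, -0.928)
t=0.600: state=(1.183, -1.892)
t=0.800: state=(0.727, -2.609)
t=1.000: state=(0.171, -2.855)
t=1.200: state=(-0.374, -2.504)
t=1.400: state=(-0.800, -1.696)
t=1.600: state=(-1.040, -0.695)
t=1.800: state=(-1.078, 0.305)
t=2.000: state=(-0.926, 1.189)
t=2.200: state=(-0.617, 1.842)
t=2.400: state=(-0.214, 2.123)
t=2.600: state=(0.201, 1.950)
t=2.800: state=(0.540, 1.392)
t=3.000: state=(0.744, 0.626)
t=3.200: state=(0.788, -0.179)
t=3.400: state=(0.679, -0.890)
t=3.600: state=(0.446, -1.393)
t=3.800: state=(0.142, -1.589)
t=4.000: state=(-0.166, -1.441)
t=4.200: state=(-0.415, -1.008)
t=4.400: state=(-0.559, -0.414)
t=4.600: state=(-0.579, 0.207)
t=4.800: state=(-0.482, 0.739)
t=4.970: state=(-0.328, 1.051)
largest grid value and its neighbours: omega(2.410)=2.12502, omega(2.420)=2.12604, omega(2.430)=2.12590
parabola through these three points peaks at t≈2.424 with omega≈2.12613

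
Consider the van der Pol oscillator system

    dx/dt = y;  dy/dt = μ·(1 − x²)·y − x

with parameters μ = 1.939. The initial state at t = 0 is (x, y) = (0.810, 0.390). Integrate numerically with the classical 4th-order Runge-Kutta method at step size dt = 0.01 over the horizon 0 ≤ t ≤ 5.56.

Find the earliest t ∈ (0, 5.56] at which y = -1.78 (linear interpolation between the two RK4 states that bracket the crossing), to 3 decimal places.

t = 1.642

t=0.000: state=(0.810, 0.390)
step 1 (dt=0.01): k1=(0.390, -0.550), k2=(0.387, -0.556), k3=(0.387, -0.556), k4=(0.384, -0.562); state += dt/6·(k1+2k2+2k3+k4)
t=0.010: state=(0.814, 0.384)
t=0.020: state=(0.818, 0.379)
t=0.030: state=(0.821, 0.373)
continuing one RK4 step at a time; state shown every 20 steps (Δt=0.2):
t=0.200: state=(0.875, 0.258)
t=0.400: state=(0.911, 0.092)
t=0.600: state=(0.911, -0.090)
t=0.800: state=(0.874, -0.284)
t=1.000: state=(0.796, -0.497)
t=1.200: state=(0.672, -0.756)
t=1.400: state=(0.488, -1.109)
t=1.600: state=(0.217, -1.638)
t=1.640: state=(0.149, -1.773)
next step: t=1.650: state=(0.131, -1.809) — y has crossed -1.78
linear interpolation between t=1.640 (-1.77328) and t=1.650 (-1.80872) → t≈1.642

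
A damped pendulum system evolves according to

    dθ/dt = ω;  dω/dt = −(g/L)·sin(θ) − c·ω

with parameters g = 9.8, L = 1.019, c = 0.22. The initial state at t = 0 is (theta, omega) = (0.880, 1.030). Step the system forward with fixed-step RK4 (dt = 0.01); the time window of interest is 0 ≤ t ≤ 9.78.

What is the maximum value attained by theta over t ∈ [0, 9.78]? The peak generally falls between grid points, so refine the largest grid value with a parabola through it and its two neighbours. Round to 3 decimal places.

max theta = 0.948

t=0.000: state=(0.880, 1.030)
step 1 (dt=0.01): k1=(1.030, -7.639), k2=(0.992, -7.662), k3=(0.992, -7.661), k4=(0.953, -7.683); state += dt/6·(k1+2k2+2k3+k4)
t=0.010: state=(0.890, 0.953)
t=0.020: state=(0.899, 0.876)
t=0.030: state=(0.907, 0.799)
continuing one RK4 step at a time; state shown every 50 steps (Δt=0.5):
t=0.500: state=(0.469, -2.364)
t=1.000: state=(-0.698, -1.394)
t=1.500: state=(-0.538, 1.867)
t=2.000: state=(0.537, 1.571)
t=2.500: state=(0.558, -1.443)
t=3.000: state=(-0.404, -1.622)
t=3.500: state=(-0.548, 1.093)
t=4.000: state=(0.297, 1.592)
t=4.500: state=(0.522, -0.811)
t=5.000: state=(-0.212, -1.516)
t=5.500: state=(-0.486, 0.586)
t=6.000: state=(0.146, 1.415)
t=6.500: state=(0.447, -0.409)
t=7.000: state=(-0.095, -1.302)
t=7.500: state=(-0.407, 0.270)
t=8.000: state=(0.056, 1.187)
t=8.500: state=(0.368, -0.162)
t=9.000: state=(-0.026, -1.075)
t=9.500: state=(-0.331, 0.078)
t=9.780: state=(-0.199, 0.799)
largest grid value and its neighbours: theta(0.120)=0.94772, theta(0.130)=0.94828, theta(0.140)=0.94805
parabola through these three points peaks at t≈0.132 with theta≈0.94829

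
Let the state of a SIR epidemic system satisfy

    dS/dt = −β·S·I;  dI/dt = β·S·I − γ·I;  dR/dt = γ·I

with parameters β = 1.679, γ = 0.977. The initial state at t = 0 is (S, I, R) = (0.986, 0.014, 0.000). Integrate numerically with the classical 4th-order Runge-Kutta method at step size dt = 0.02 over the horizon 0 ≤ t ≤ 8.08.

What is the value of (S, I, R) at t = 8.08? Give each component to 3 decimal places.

(S, I, R) = (0.366, 0.057, 0.577)

t=0.000: state=(0.986, 0.014, 0.000)
step 1 (dt=0.02): k1=(-0.023, 0.009, 0.014), k2=(-0.023, 0.010, 0.014), k3=(-0.023, 0.010, 0.014), k4=(-0.023, 0.010, 0.014); state += dt/6·(k1+2k2+2k3+k4)
t=0.020: state=(0.986, 0.014, 0.000)
t=0.040: state=(0.985, 0.014, 0.001)
t=0.060: state=(0.985, 0.015, 0.001)
continuing one RK4 step at a time; state shown every 25 steps (Δt=0.5):
t=0.500: state=(0.972, 0.020, 0.008)
t=1.000: state=(0.954, 0.027, 0.019)
t=1.500: state=(0.929, 0.036, 0.035)
t=2.000: state=(0.897, 0.048, 0.055)
t=2.500: state=(0.856, 0.062, 0.082)
t=3.000: state=(0.808, 0.076, 0.116)
t=3.500: state=(0.754, 0.090, 0.156)
t=4.000: state=(0.695, 0.101, 0.203)
t=4.500: state=(0.636, 0.109, 0.255)
t=5.000: state=(0.580, 0.111, 0.309)
t=5.500: state=(0.529, 0.109, 0.363)
t=6.000: state=(0.484, 0.102, 0.414)
t=6.500: state=(0.446, 0.092, 0.462)
t=7.000: state=(0.415, 0.081, 0.504)
t=7.500: state=(0.389, 0.070, 0.541)
t=8.000: state=(0.369, 0.059, 0.572)
t=8.080: state=(0.366, 0.057, 0.577)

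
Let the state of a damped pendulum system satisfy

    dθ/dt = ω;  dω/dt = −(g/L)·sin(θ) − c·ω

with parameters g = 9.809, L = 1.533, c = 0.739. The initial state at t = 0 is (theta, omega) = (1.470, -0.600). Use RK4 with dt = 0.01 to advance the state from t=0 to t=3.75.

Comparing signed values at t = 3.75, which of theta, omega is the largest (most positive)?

largest component: omega

t=0.000: state=(1.470, -0.600)
step 1 (dt=0.01): k1=(-0.600, -5.923), k2=(-0.630, -5.899), k3=(-0.629, -5.899), k4=(-0.659, -5.875); state += dt/6·(k1+2k2+2k3+k4)
t=0.010: state=(1.464, -0.659)
t=0.020: state=(1.457, -0.717)
t=0.030: state=(1.449, -0.776)
continuing one RK4 step at a time; state shown every 20 steps (Δt=0.2):
t=0.200: state=(1.238, -1.680)
t=0.400: state=(0.817, -2.465)
t=0.600: state=(0.286, -2.741)
t=0.800: state=(-0.236, -2.379)
t=1.000: state=(-0.633, -1.534)
t=1.200: state=(-0.838, -0.510)
t=1.400: state=(-0.841, 0.458)
t=1.600: state=(-0.669, 1.218)
t=1.800: state=(-0.376, 1.646)
t=2.000: state=(-0.038, 1.658)
t=2.200: state=(0.262, 1.286)
t=2.400: state=(0.460, 0.676)
t=2.600: state=(0.528, 0.006)
t=2.800: state=(0.469, -0.573)
t=3.000: state=(0.313, -0.952)
t=3.200: state=(0.106, -1.067)
t=3.400: state=(-0.097, -0.920)
t=3.600: state=(-0.249, -0.581)
t=3.750: state=(-0.313, -0.264)
compare at T: theta=-0.313, omega=-0.264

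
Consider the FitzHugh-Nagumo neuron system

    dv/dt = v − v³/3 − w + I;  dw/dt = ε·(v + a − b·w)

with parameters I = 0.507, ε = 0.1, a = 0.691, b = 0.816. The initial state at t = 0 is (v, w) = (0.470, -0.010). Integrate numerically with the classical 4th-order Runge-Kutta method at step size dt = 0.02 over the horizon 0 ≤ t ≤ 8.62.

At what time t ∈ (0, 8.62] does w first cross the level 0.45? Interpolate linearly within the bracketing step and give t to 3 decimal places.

t=0.000: state=(0.470, -0.010)
step 1 (dt=0.02): k1=(0.952, 0.117), k2=(0.959, 0.118), k3=(0.959, 0.118), k4=(0.965, 0.119); state += dt/6·(k1+2k2+2k3+k4)
t=0.020: state=(0.489, -0.008)
t=0.040: state=(0.509, -0.005)
t=0.060: state=(0.528, -0.003)
continuing one RK4 step at a time; state shown every 25 steps (Δt=0.5):
t=0.500: state=(1.003, 0.060)
t=1.000: state=(1.488, 0.153)
t=1.500: state=(1.728, 0.261)
t=2.000: state=(1.787, 0.371)
t=2.360: state=(1.781, 0.448)
next step: t=2.380: state=(1.780, 0.452) — w has crossed 0.45
linear interpolation between t=2.360 (0.44814) and t=2.380 (0.45235) → t≈2.369

t = 2.369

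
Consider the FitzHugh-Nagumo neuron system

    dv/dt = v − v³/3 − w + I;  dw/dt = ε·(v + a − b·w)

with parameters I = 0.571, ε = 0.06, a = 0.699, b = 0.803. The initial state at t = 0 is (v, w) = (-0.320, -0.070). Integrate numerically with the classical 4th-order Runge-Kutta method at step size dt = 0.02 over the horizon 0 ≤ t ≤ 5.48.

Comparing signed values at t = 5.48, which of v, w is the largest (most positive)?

t=0.000: state=(-0.320, -0.070)
step 1 (dt=0.02): k1=(0.332, 0.026), k2=(0.335, 0.026), k3=(0.335, 0.026), k4=(0.337, 0.026); state += dt/6·(k1+2k2+2k3+k4)
t=0.020: state=(-0.313, -0.069)
t=0.040: state=(-0.307, -0.069)
t=0.060: state=(-0.300, -0.068)
continuing one RK4 step at a time; state shown every 10 steps (Δt=0.2):
t=0.200: state=(-0.248, -0.064)
t=0.400: state=(-0.162, -0.058)
t=0.600: state=(-0.059, -0.050)
t=0.800: state=(0.064, -0.041)
t=1.000: state=(0.213, -0.031)
t=1.200: state=(0.390, -0.019)
t=1.400: state=(0.596, -0.004)
t=1.600: state=(0.827, 0.012)
t=1.800: state=(1.069, 0.032)
t=2.000: state=(1.300, 0.054)
t=2.200: state=(1.496, 0.079)
t=2.400: state=(1.646, 0.105)
t=2.600: state=(1.748, 0.133)
t=2.800: state=(1.812, 0.161)
t=3.000: state=(1.848, 0.190)
t=3.200: state=(1.865, 0.219)
t=3.400: state=(1.871, 0.247)
t=3.600: state=(1.871, 0.275)
t=3.800: state=(1.866, 0.303)
t=4.000: state=(1.858, 0.331)
t=4.200: state=(1.850, 0.358)
t=4.400: state=(1.840, 0.385)
t=4.600: state=(1.829, 0.412)
t=4.800: state=(1.819, 0.438)
t=5.000: state=(1.808, 0.464)
t=5.200: state=(1.797, 0.489)
t=5.400: state=(1.786, 0.514)
t=5.480: state=(1.781, 0.524)
compare at T: v=1.781, w=0.524

largest component: v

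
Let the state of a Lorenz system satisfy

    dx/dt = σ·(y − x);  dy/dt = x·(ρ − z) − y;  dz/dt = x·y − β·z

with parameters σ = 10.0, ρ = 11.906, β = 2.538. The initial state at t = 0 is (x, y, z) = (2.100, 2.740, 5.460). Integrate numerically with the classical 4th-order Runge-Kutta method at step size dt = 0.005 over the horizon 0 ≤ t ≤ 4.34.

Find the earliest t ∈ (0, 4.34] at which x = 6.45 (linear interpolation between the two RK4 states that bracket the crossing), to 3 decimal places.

t=0.000: state=(2.100, 2.740, 5.460)
step 1 (dt=0.005): k1=(6.400, 10.797, -8.103), k2=(6.510, 10.916, -7.951), k3=(6.510, 10.916, -7.951), k4=(6.620, 11.037, -7.797); state += dt/6·(k1+2k2+2k3+k4)
t=0.005: state=(2.133, 2.795, 5.420)
t=0.010: state=(2.166, 2.850, 5.382)
t=0.015: state=(2.201, 2.907, 5.345)
continuing one RK4 step at a time; state shown every 40 steps (Δt=0.2):
t=0.200: state=(4.362, 6.025, 5.527)
t=0.310: state=(6.410, 8.332, 7.996)
next step: t=0.315: state=(6.505, 8.414, 8.164) — x has crossed 6.45
linear interpolation between t=0.310 (6.40970) and t=0.315 (6.50547) → t≈0.312

t = 0.312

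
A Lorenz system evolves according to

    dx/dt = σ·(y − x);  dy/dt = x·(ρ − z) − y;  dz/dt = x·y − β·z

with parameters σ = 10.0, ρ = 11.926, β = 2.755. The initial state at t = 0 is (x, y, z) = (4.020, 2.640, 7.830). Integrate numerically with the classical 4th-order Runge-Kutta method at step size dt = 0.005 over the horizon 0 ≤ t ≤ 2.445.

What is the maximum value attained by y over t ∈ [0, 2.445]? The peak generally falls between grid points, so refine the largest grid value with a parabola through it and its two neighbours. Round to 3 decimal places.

t=0.000: state=(4.020, 2.640, 7.830)
step 1 (dt=0.005): k1=(-13.800, 13.826, -10.959), k2=(-13.109, 13.759, -10.837), k3=(-13.128, 13.765, -10.834), k4=(-12.455, 13.702, -10.711); state += dt/6·(k1+2k2+2k3+k4)
t=0.005: state=(3.954, 2.709, 7.776)
t=0.010: state=(3.895, 2.777, 7.723)
t=0.015: state=(3.842, 2.845, 7.671)
continuing one RK4 step at a time; state shown every 20 steps (Δt=0.1):
t=0.100: state=(3.642, 3.987, 7.017)
t=0.200: state=(4.403, 5.496, 6.990)
t=0.300: state=(5.693, 7.102, 8.125)
t=0.400: state=(6.991, 8.030, 10.482)
t=0.500: state=(7.482, 7.332, 12.974)
t=0.600: state=(6.726, 5.491, 13.873)
t=0.700: state=(5.362, 4.034, 12.995)
t=0.800: state=(4.286, 3.511, 11.403)
t=0.900: state=(3.828, 3.672, 9.896)
t=1.000: state=(3.933, 4.278, 8.843)
t=1.100: state=(4.479, 5.203, 8.452)
t=1.200: state=(5.325, 6.253, 8.890)
t=1.300: state=(6.217, 7.000, 10.150)
t=1.400: state=(6.736, 6.926, 11.730)
t=1.500: state=(6.551, 6.021, 12.713)
t=1.600: state=(5.814, 4.963, 12.606)
t=1.700: state=(5.019, 4.344, 11.735)
t=1.800: state=(4.536, 4.258, 10.671)
t=1.900: state=(4.462, 4.582, 9.818)
t=2.000: state=(4.746, 5.176, 9.409)
t=2.100: state=(5.272, 5.865, 9.570)
t=2.200: state=(5.855, 6.383, 10.275)
t=2.300: state=(6.240, 6.446, 11.237)
t=2.400: state=(6.228, 6.002, 11.955)
t=2.445: state=(6.089, 5.709, 12.088)
largest grid value and its neighbours: y(0.405)=8.03854, y(0.410)=8.04210, y(0.415)=8.04108
parabola through these three points peaks at t≈0.411 with y≈8.04228

max y = 8.042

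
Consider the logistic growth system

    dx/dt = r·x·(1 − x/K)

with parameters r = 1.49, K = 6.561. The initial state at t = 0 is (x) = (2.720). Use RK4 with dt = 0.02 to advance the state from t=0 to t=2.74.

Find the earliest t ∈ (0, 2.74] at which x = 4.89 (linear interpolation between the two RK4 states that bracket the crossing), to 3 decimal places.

t = 0.952

t=0.000: state=(2.720)
step 1 (dt=0.02): k1=(2.373), k2=(2.379), k3=(2.379), k4=(2.384); state += dt/6·(k1+2k2+2k3+k4)
t=0.020: state=(2.768)
t=0.040: state=(2.815)
t=0.060: state=(2.863)
continuing one RK4 step at a time; state shown every 5 steps (Δt=0.1):
t=0.100: state=(2.960)
t=0.200: state=(3.203)
t=0.300: state=(3.447)
t=0.400: state=(3.690)
t=0.500: state=(3.928)
t=0.600: state=(4.159)
t=0.700: state=(4.381)
t=0.800: state=(4.592)
t=0.900: state=(4.791)
t=0.940: state=(4.867)
next step: t=0.960: state=(4.904) — x has crossed 4.89
linear interpolation between t=0.940 (4.86714) and t=0.960 (4.90432) → t≈0.952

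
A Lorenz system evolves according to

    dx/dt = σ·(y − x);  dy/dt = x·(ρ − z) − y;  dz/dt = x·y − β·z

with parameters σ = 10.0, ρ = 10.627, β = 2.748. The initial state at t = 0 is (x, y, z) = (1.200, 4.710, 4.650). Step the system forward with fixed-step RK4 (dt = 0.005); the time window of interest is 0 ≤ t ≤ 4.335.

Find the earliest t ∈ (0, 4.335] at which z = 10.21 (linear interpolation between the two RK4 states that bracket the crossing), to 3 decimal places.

t = 0.319

t=0.000: state=(1.200, 4.710, 4.650)
step 1 (dt=0.005): k1=(35.100, 2.462, -7.126), k2=(34.284, 3.004, -6.656), k3=(34.318, 2.989, -6.667), k4=(33.534, 3.519, -6.206); state += dt/6·(k1+2k2+2k3+k4)
t=0.005: state=(1.372, 4.725, 4.617)
t=0.010: state=(1.536, 4.745, 4.588)
t=0.015: state=(1.693, 4.770, 4.563)
continuing one RK4 step at a time; state shown every 40 steps (Δt=0.2):
t=0.200: state=(5.663, 7.519, 6.405)
t=0.315: state=(7.431, 8.412, 10.076)
next step: t=0.320: state=(7.479, 8.387, 10.250) — z has crossed 10.21
linear interpolation between t=0.315 (10.07608) and t=0.320 (10.24958) → t≈0.319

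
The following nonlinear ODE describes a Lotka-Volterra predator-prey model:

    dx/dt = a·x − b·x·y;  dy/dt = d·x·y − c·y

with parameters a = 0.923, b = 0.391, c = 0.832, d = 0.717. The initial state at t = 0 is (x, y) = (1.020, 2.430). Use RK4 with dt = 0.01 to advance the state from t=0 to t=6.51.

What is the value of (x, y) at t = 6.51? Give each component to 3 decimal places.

(x, y) = (1.060, 2.579)

t=0.000: state=(1.020, 2.430)
step 1 (dt=0.01): k1=(-0.028, -0.245), k2=(-0.027, -0.245), k3=(-0.027, -0.245), k4=(-0.027, -0.245); state += dt/6·(k1+2k2+2k3+k4)
t=0.010: state=(1.020, 2.428)
t=0.020: state=(1.019, 2.425)
t=0.030: state=(1.019, 2.423)
continuing one RK4 step at a time; state shown every 25 steps (Δt=0.25):
t=0.250: state=(1.016, 2.369)
t=0.500: state=(1.018, 2.308)
t=0.750: state=(1.026, 2.252)
t=1.000: state=(1.040, 2.201)
t=1.250: state=(1.059, 2.157)
t=1.500: state=(1.082, 2.123)
t=1.750: state=(1.109, 2.098)
t=2.000: state=(1.139, 2.084)
t=2.250: state=(1.170, 2.082)
t=2.500: state=(1.202, 2.091)
t=2.750: state=(1.233, 2.113)
t=3.000: state=(1.261, 2.146)
t=3.250: state=(1.285, 2.190)
t=3.500: state=(1.303, 2.243)
t=3.750: state=(1.315, 2.304)
t=4.000: state=(1.318, 2.370)
t=4.250: state=(1.312, 2.436)
t=4.500: state=(1.298, 2.501)
t=4.750: state=(1.277, 2.559)
t=5.000: state=(1.249, 2.607)
t=5.250: state=(1.218, 2.641)
t=5.500: state=(1.183, 2.660)
t=5.750: state=(1.149, 2.663)
t=6.000: state=(1.116, 2.650)
t=6.250: state=(1.086, 2.621)
t=6.500: state=(1.061, 2.581)
t=6.510: state=(1.060, 2.579)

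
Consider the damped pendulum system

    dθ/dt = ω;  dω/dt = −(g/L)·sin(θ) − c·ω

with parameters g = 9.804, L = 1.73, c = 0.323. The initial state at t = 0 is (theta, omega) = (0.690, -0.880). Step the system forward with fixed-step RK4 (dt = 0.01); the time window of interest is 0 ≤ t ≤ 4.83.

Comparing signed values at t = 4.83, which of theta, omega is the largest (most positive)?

t=0.000: state=(0.690, -0.880)
step 1 (dt=0.01): k1=(-0.880, -3.323), k2=(-0.897, -3.298), k3=(-0.896, -3.298), k4=(-0.913, -3.273); state += dt/6·(k1+2k2+2k3+k4)
t=0.010: state=(0.681, -0.913)
t=0.020: state=(0.672, -0.945)
t=0.030: state=(0.662, -0.977)
continuing one RK4 step at a time; state shown every 20 steps (Δt=0.2):
t=0.200: state=(0.455, -1.425)
t=0.400: state=(0.141, -1.659)
t=0.600: state=(-0.184, -1.528)
t=0.800: state=(-0.449, -1.082)
t=1.000: state=(-0.605, -0.452)
t=1.200: state=(-0.627, 0.220)
t=1.400: state=(-0.522, 0.811)
t=1.600: state=(-0.316, 1.212)
t=1.800: state=(-0.056, 1.339)
t=2.000: state=(0.200, 1.171)
t=2.200: state=(0.397, 0.768)
t=2.400: state=(0.498, 0.235)
t=2.600: state=(0.490, -0.309)
t=2.800: state=(0.381, -0.760)
t=3.000: state=(0.199, -1.029)
t=3.200: state=(-0.015, -1.065)
t=3.400: state=(-0.212, -0.870)
t=3.600: state=(-0.351, -0.503)
t=3.800: state=(-0.408, -0.058)
t=4.000: state=(-0.375, 0.372)
t=4.200: state=(-0.266, 0.699)
t=4.400: state=(-0.107, 0.861)
t=4.600: state=(0.065, 0.828)
t=4.800: state=(0.213, 0.619)
t=4.830: state=(0.231, 0.576)
compare at T: theta=0.231, omega=0.576

largest component: omega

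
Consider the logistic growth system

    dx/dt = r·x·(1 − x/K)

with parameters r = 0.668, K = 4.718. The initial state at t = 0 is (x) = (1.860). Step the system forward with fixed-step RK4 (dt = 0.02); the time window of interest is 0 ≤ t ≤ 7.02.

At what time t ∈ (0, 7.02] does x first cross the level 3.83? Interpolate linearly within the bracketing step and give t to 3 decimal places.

t = 2.831

t=0.000: state=(1.860)
step 1 (dt=0.02): k1=(0.753), k2=(0.754), k3=(0.754), k4=(0.755); state += dt/6·(k1+2k2+2k3+k4)
t=0.020: state=(1.875)
t=0.040: state=(1.890)
t=0.060: state=(1.905)
continuing one RK4 step at a time; state shown every 25 steps (Δt=0.5):
t=0.500: state=(2.246)
t=1.000: state=(2.639)
t=1.500: state=(3.016)
t=2.000: state=(3.361)
t=2.500: state=(3.659)
t=2.820: state=(3.825)
next step: t=2.840: state=(3.834) — x has crossed 3.83
linear interpolation between t=2.820 (3.82463) and t=2.840 (3.83426) → t≈2.831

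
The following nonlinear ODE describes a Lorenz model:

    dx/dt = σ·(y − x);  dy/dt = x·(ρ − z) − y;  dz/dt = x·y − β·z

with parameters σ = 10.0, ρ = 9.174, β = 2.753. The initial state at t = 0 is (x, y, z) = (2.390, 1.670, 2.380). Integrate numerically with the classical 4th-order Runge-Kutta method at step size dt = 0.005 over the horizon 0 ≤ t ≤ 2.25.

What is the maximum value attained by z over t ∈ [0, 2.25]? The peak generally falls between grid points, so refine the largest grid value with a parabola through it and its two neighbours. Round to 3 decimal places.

max z = 11.820

t=0.000: state=(2.390, 1.670, 2.380)
step 1 (dt=0.005): k1=(-7.200, 14.568, -2.561), k2=(-6.656, 14.424, -2.487), k3=(-6.673, 14.433, -2.486), k4=(-6.145, 14.298, -2.412); state += dt/6·(k1+2k2+2k3+k4)
t=0.005: state=(2.357, 1.742, 2.368)
t=0.010: state=(2.328, 1.813, 2.356)
t=0.015: state=(2.305, 1.883, 2.345)
continuing one RK4 step at a time; state shown every 20 steps (Δt=0.1):
t=0.100: state=(2.434, 3.019, 2.288)
t=0.200: state=(3.350, 4.555, 2.697)
t=0.300: state=(4.776, 6.376, 4.019)
t=0.400: state=(6.376, 7.835, 6.618)
t=0.500: state=(7.343, 7.653, 9.856)
t=0.600: state=(6.866, 5.677, 11.725)
t=0.700: state=(5.330, 3.664, 11.356)
t=0.800: state=(3.859, 2.670, 9.843)
t=0.900: state=(3.001, 2.460, 8.213)
t=1.000: state=(2.721, 2.673, 6.862)
t=1.100: state=(2.858, 3.163, 5.914)
t=1.200: state=(3.309, 3.897, 5.440)
t=1.300: state=(4.015, 4.824, 5.534)
t=1.400: state=(4.879, 5.763, 6.285)
t=1.500: state=(5.681, 6.340, 7.618)
t=1.600: state=(6.082, 6.183, 9.068)
t=1.700: state=(5.866, 5.363, 9.934)
t=1.800: state=(5.193, 4.424, 9.899)
t=1.900: state=(4.458, 3.808, 9.226)
t=2.000: state=(3.951, 3.598, 8.343)
t=2.100: state=(3.755, 3.710, 7.549)
t=2.200: state=(3.842, 4.049, 7.012)
t=2.250: state=(3.971, 4.278, 6.870)
largest grid value and its neighbours: z(0.625)=11.81827, z(0.630)=11.81969, z(0.635)=11.81573
parabola through these three points peaks at t≈0.629 with z≈11.81984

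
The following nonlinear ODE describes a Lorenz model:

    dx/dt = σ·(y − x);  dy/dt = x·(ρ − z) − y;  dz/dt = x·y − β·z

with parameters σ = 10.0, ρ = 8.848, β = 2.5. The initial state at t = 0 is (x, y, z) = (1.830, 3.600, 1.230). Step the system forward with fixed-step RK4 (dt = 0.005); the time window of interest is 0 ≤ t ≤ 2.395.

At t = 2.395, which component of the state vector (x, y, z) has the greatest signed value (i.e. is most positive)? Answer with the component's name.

t=0.000: state=(1.830, 3.600, 1.230)
step 1 (dt=0.005): k1=(17.700, 10.341, 3.513), k2=(17.516, 10.636, 3.699), k3=(17.528, 10.631, 3.697), k4=(17.355, 10.920, 3.884); state += dt/6·(k1+2k2+2k3+k4)
t=0.005: state=(1.918, 3.653, 1.248)
t=0.010: state=(2.004, 3.709, 1.269)
t=0.015: state=(2.088, 3.768, 1.291)
continuing one RK4 step at a time; state shown every 20 steps (Δt=0.1):
t=0.100: state=(3.459, 5.100, 2.001)
t=0.200: state=(5.216, 7.054, 3.942)
t=0.300: state=(6.904, 8.249, 7.327)
t=0.400: state=(7.494, 7.190, 10.845)
t=0.500: state=(6.358, 4.589, 12.111)
t=0.600: state=(4.462, 2.659, 11.111)
t=0.700: state=(2.996, 1.902, 9.366)
t=0.800: state=(2.244, 1.796, 7.704)
t=0.900: state=(2.022, 1.994, 6.348)
t=1.000: state=(2.144, 2.402, 5.343)
t=1.100: state=(2.524, 3.025, 4.719)
t=1.200: state=(3.144, 3.881, 4.543)
t=1.300: state=(3.985, 4.916, 4.936)
t=1.400: state=(4.948, 5.897, 6.013)
t=1.500: state=(5.761, 6.367, 7.651)
t=1.600: state=(6.039, 5.955, 9.243)
t=1.700: state=(5.613, 4.899, 10.023)
t=1.800: state=(4.766, 3.870, 9.802)
t=1.900: state=(3.952, 3.263, 8.983)
t=2.000: state=(3.428, 3.074, 8.009)
t=2.100: state=(3.233, 3.187, 7.146)
t=2.200: state=(3.315, 3.516, 6.528)
t=2.300: state=(3.614, 4.002, 6.235)
t=2.395: state=(4.043, 4.543, 6.304)
compare at T: x=4.043, y=4.543, z=6.304

largest component: z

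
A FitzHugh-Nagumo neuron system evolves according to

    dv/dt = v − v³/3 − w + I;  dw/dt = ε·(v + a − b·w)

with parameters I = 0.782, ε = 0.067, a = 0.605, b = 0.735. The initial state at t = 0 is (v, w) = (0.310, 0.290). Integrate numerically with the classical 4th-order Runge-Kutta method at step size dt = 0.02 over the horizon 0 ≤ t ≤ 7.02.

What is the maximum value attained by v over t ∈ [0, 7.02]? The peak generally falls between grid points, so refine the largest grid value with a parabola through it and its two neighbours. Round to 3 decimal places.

t=0.000: state=(0.310, 0.290)
step 1 (dt=0.02): k1=(0.792, 0.047), k2=(0.799, 0.048), k3=(0.799, 0.048), k4=(0.805, 0.048); state += dt/6·(k1+2k2+2k3+k4)
t=0.020: state=(0.326, 0.291)
t=0.040: state=(0.342, 0.292)
t=0.060: state=(0.359, 0.293)
continuing one RK4 step at a time; state shown every 25 steps (Δt=0.5):
t=0.500: state=(0.786, 0.321)
t=1.000: state=(1.324, 0.368)
t=1.500: state=(1.680, 0.430)
t=2.000: state=(1.810, 0.497)
t=2.500: state=(1.833, 0.566)
t=3.000: state=(1.820, 0.632)
t=3.500: state=(1.797, 0.697)
t=4.000: state=(1.770, 0.759)
t=4.500: state=(1.742, 0.819)
t=5.000: state=(1.713, 0.876)
t=5.500: state=(1.685, 0.931)
t=6.000: state=(1.656, 0.984)
t=6.500: state=(1.626, 1.034)
t=7.000: state=(1.596, 1.082)
t=7.020: state=(1.595, 1.084)
largest grid value and its neighbours: v(2.460)=1.83311, v(2.480)=1.83311, v(2.500)=1.83306
parabola through these three points peaks at t≈2.471 with v≈1.83311

max v = 1.833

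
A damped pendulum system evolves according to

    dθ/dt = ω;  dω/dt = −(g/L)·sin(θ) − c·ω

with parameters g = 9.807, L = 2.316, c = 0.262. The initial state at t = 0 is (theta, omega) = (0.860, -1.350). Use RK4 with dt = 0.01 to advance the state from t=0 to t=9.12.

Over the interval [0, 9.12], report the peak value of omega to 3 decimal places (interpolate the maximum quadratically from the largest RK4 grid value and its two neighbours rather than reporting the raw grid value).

t=0.000: state=(0.860, -1.350)
step 1 (dt=0.01): k1=(-1.350, -2.855), k2=(-1.364, -2.833), k3=(-1.364, -2.833), k4=(-1.378, -2.810); state += dt/6·(k1+2k2+2k3+k4)
t=0.010: state=(0.846, -1.378)
t=0.020: state=(0.832, -1.406)
t=0.030: state=(0.818, -1.434)
continuing one RK4 step at a time; state shown every 50 steps (Δt=0.5):
t=0.500: state=(-0.046, -1.971)
t=1.000: state=(-0.801, -0.833)
t=1.500: state=(-0.804, 0.786)
t=2.000: state=(-0.144, 1.627)
t=2.500: state=(0.559, 0.958)
t=3.000: state=(0.696, -0.417)
t=3.500: state=(0.226, -1.296)
t=4.000: state=(-0.385, -0.939)
t=4.500: state=(-0.583, 0.184)
t=5.000: state=(-0.251, 1.017)
t=5.500: state=(0.263, 0.856)
t=6.000: state=(0.479, -0.041)
t=6.500: state=(0.247, -0.793)
t=7.000: state=(-0.177, -0.752)
t=7.500: state=(-0.390, -0.045)
t=8.000: state=(-0.230, 0.615)
t=8.500: state=(0.116, 0.647)
t=9.000: state=(0.316, 0.093)
t=9.120: state=(0.317, -0.066)
largest grid value and its neighbours: omega(2.020)=1.62975, omega(2.030)=1.62985, omega(2.040)=1.62927
parabola through these three points peaks at t≈2.027 with omega≈1.62990

max omega = 1.630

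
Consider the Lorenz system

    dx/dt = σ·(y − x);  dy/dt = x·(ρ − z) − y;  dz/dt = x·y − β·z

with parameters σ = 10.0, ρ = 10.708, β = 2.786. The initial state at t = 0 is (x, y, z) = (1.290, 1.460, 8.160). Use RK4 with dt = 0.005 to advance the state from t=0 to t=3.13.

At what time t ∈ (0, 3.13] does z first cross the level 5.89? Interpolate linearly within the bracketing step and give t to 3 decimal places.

t = 0.134

t=0.000: state=(1.290, 1.460, 8.160)
step 1 (dt=0.005): k1=(1.700, 1.827, -20.850), k2=(1.703, 1.901, -20.693), k3=(1.705, 1.900, -20.694), k4=(1.710, 1.973, -20.537); state += dt/6·(k1+2k2+2k3+k4)
t=0.005: state=(1.299, 1.470, 8.057)
t=0.010: state=(1.307, 1.480, 7.955)
t=0.015: state=(1.316, 1.491, 7.854)
t=0.130: state=(1.597, 1.943, 5.944)
next step: t=0.135: state=(1.615, 1.972, 5.877) — z has crossed 5.89
linear interpolation between t=0.130 (5.94378) and t=0.135 (5.87716) → t≈0.134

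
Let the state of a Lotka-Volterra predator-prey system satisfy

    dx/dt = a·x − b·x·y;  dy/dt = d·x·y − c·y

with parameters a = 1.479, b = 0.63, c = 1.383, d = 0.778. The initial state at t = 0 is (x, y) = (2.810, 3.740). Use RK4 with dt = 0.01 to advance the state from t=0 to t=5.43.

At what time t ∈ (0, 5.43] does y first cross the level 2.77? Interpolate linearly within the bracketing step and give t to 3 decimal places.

t = 1.315

t=0.000: state=(2.810, 3.740)
step 1 (dt=0.01): k1=(-2.465, 3.004), k2=(-2.481, 2.980), k3=(-2.480, 2.980), k4=(-2.495, 2.955); state += dt/6·(k1+2k2+2k3+k4)
t=0.010: state=(2.785, 3.770)
t=0.020: state=(2.760, 3.799)
t=0.030: state=(2.735, 3.828)
continuing one RK4 step at a time; state shown every 20 steps (Δt=0.2):
t=0.200: state=(2.281, 4.217)
t=0.400: state=(1.778, 4.381)
t=0.600: state=(1.384, 4.242)
t=0.800: state=(1.112, 3.901)
t=1.000: state=(0.940, 3.467)
t=1.200: state=(0.840, 3.017)
t=1.310: state=(0.808, 2.780)
next step: t=1.320: state=(0.806, 2.759) — y has crossed 2.77
linear interpolation between t=1.310 (2.78008) and t=1.320 (2.75917) → t≈1.315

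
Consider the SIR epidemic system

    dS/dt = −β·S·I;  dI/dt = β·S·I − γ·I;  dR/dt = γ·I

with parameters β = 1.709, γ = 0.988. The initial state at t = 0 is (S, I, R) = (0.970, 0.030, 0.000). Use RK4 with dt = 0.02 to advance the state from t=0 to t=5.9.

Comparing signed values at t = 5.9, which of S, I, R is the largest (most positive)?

largest component: R

t=0.000: state=(0.970, 0.030, 0.000)
step 1 (dt=0.02): k1=(-0.050, 0.020, 0.030), k2=(-0.050, 0.020, 0.030), k3=(-0.050, 0.020, 0.030), k4=(-0.050, 0.020, 0.030); state += dt/6·(k1+2k2+2k3+k4)
t=0.020: state=(0.969, 0.030, 0.001)
t=0.040: state=(0.968, 0.031, 0.001)
t=0.060: state=(0.967, 0.031, 0.002)
continuing one RK4 step at a time; state shown every 10 steps (Δt=0.2):
t=0.200: state=(0.959, 0.034, 0.006)
t=0.400: state=(0.948, 0.039, 0.014)
t=0.600: state=(0.934, 0.044, 0.022)
t=0.800: state=(0.919, 0.050, 0.031)
t=1.000: state=(0.903, 0.056, 0.041)
t=1.200: state=(0.885, 0.062, 0.053)
t=1.400: state=(0.865, 0.069, 0.066)
t=1.600: state=(0.844, 0.075, 0.080)
t=1.800: state=(0.822, 0.082, 0.096)
t=2.000: state=(0.798, 0.089, 0.113)
t=2.200: state=(0.773, 0.096, 0.131)
t=2.400: state=(0.748, 0.102, 0.150)
t=2.600: state=(0.721, 0.107, 0.171)
t=2.800: state=(0.695, 0.112, 0.193)
t=3.000: state=(0.668, 0.116, 0.215)
t=3.200: state=(0.642, 0.119, 0.239)
t=3.400: state=(0.616, 0.122, 0.263)
t=3.600: state=(0.591, 0.123, 0.287)
t=3.800: state=(0.566, 0.123, 0.311)
t=4.000: state=(0.543, 0.122, 0.335)
t=4.200: state=(0.521, 0.120, 0.359)
t=4.400: state=(0.501, 0.117, 0.382)
t=4.600: state=(0.481, 0.114, 0.405)
t=4.800: state=(0.463, 0.110, 0.427)
t=5.000: state=(0.447, 0.105, 0.448)
t=5.200: state=(0.431, 0.100, 0.469)
t=5.400: state=(0.417, 0.095, 0.488)
t=5.600: state=(0.404, 0.090, 0.506)
t=5.800: state=(0.392, 0.084, 0.523)
t=5.900: state=(0.387, 0.082, 0.532)
compare at T: S=0.387, I=0.082, R=0.532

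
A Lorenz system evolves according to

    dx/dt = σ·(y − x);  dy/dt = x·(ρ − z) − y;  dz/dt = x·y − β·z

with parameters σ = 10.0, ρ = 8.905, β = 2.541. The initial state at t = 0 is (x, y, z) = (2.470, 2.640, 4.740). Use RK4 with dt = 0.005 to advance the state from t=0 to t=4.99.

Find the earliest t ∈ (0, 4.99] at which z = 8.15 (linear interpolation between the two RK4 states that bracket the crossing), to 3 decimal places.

t=0.000: state=(2.470, 2.640, 4.740)
step 1 (dt=0.005): k1=(1.700, 7.648, -5.524), k2=(1.849, 7.680, -5.430), k3=(1.846, 7.681, -5.429), k4=(1.992, 7.715, -5.335); state += dt/6·(k1+2k2+2k3+k4)
t=0.005: state=(2.479, 2.678, 4.713)
t=0.010: state=(2.490, 2.717, 4.687)
t=0.015: state=(2.502, 2.756, 4.661)
continuing one RK4 step at a time; state shown every 40 steps (Δt=0.2):
t=0.200: state=(3.642, 4.537, 4.571)
t=0.400: state=(5.596, 6.438, 6.995)
t=0.460: state=(6.009, 6.517, 8.116)
next step: t=0.465: state=(6.034, 6.507, 8.208) — z has crossed 8.15
linear interpolation between t=0.460 (8.11570) and t=0.465 (8.20808) → t≈0.462

t = 0.462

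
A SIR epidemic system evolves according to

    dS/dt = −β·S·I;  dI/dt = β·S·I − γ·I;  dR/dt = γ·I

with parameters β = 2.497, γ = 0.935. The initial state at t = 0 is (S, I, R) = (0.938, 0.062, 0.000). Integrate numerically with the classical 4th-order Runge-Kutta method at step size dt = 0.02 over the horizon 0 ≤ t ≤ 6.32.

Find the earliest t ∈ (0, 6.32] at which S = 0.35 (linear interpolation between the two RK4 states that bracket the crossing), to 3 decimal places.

t = 2.075

t=0.000: state=(0.938, 0.062, 0.000)
step 1 (dt=0.02): k1=(-0.145, 0.087, 0.058), k2=(-0.147, 0.088, 0.059), k3=(-0.147, 0.088, 0.059), k4=(-0.149, 0.089, 0.060); state += dt/6·(k1+2k2+2k3+k4)
t=0.020: state=(0.935, 0.064, 0.001)
t=0.040: state=(0.932, 0.066, 0.002)
t=0.060: state=(0.929, 0.067, 0.004)
continuing one RK4 step at a time; state shown every 25 steps (Δt=0.5):
t=0.500: state=(0.840, 0.119, 0.041)
t=1.000: state=(0.692, 0.194, 0.114)
t=1.500: state=(0.520, 0.259, 0.221)
t=2.000: state=(0.369, 0.282, 0.349)
t=2.060: state=(0.354, 0.281, 0.365)
next step: t=2.080: state=(0.349, 0.281, 0.371) — S has crossed 0.35
linear interpolation between t=2.060 (0.35365) and t=2.080 (0.34872) → t≈2.075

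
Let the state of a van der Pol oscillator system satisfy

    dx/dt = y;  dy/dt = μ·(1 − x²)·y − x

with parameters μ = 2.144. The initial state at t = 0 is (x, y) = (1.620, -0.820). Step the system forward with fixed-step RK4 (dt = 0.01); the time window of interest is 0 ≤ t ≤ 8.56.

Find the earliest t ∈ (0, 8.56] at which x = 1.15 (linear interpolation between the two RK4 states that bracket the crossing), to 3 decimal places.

t=0.000: state=(1.620, -0.820)
step 1 (dt=0.01): k1=(-0.820, 1.236), k2=(-0.814, 1.195), k3=(-0.814, 1.196), k4=(-0.808, 1.157); state += dt/6·(k1+2k2+2k3+k4)
t=0.010: state=(1.612, -0.808)
t=0.020: state=(1.604, -0.797)
t=0.030: state=(1.596, -0.786)
continuing one RK4 step at a time; state shown every 50 steps (Δt=0.5):
t=0.500: state=(1.267, -0.712)
t=0.650: state=(1.155, -0.782)
next step: t=0.660: state=(1.147, -0.788) — x has crossed 1.15
linear interpolation between t=0.650 (1.15527) and t=0.660 (1.14742) → t≈0.657

t = 0.657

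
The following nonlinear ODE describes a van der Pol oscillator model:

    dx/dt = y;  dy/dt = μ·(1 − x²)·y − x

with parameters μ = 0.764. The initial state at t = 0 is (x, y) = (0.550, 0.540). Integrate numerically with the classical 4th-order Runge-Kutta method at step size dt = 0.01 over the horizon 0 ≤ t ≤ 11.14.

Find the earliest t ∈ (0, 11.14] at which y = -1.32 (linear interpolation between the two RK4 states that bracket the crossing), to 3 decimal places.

t = 2.334

t=0.000: state=(0.550, 0.540)
step 1 (dt=0.01): k1=(0.540, -0.262), k2=(0.539, -0.267), k3=(0.539, -0.267), k4=(0.537, -0.271); state += dt/6·(k1+2k2+2k3+k4)
t=0.010: state=(0.555, 0.537)
t=0.020: state=(0.561, 0.535)
t=0.030: state=(0.566, 0.532)
continuing one RK4 step at a time; state shown every 50 steps (Δt=0.5):
t=0.500: state=(0.768, 0.299)
t=1.000: state=(0.824, -0.092)
t=1.500: state=(0.670, -0.526)
t=2.000: state=(0.292, -0.995)
t=2.330: state=(-0.090, -1.316)
next step: t=2.340: state=(-0.103, -1.325) — y has crossed -1.32
linear interpolation between t=2.330 (-1.31645) and t=2.340 (-1.32549) → t≈2.334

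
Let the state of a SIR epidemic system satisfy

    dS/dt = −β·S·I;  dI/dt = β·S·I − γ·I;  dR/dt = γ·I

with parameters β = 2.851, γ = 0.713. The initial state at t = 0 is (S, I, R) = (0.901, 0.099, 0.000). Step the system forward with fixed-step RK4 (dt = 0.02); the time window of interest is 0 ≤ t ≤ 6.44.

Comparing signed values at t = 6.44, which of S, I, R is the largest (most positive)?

largest component: R

t=0.000: state=(0.901, 0.099, 0.000)
step 1 (dt=0.02): k1=(-0.254, 0.184, 0.071), k2=(-0.258, 0.186, 0.072), k3=(-0.258, 0.186, 0.072), k4=(-0.262, 0.189, 0.073); state += dt/6·(k1+2k2+2k3+k4)
t=0.020: state=(0.896, 0.103, 0.001)
t=0.040: state=(0.891, 0.107, 0.003)
t=0.060: state=(0.885, 0.111, 0.004)
continuing one RK4 step at a time; state shown every 25 steps (Δt=0.5):
t=0.500: state=(0.721, 0.223, 0.056)
t=1.000: state=(0.472, 0.366, 0.162)
t=1.500: state=(0.264, 0.429, 0.307)
t=2.000: state=(0.145, 0.398, 0.456)
t=2.500: state=(0.086, 0.327, 0.586)
t=3.000: state=(0.057, 0.253, 0.689)
t=3.500: state=(0.042, 0.190, 0.768)
t=4.000: state=(0.033, 0.140, 0.827)
t=4.500: state=(0.028, 0.103, 0.870)
t=5.000: state=(0.025, 0.075, 0.901)
t=5.500: state=(0.022, 0.054, 0.924)
t=6.000: state=(0.021, 0.039, 0.940)
t=6.440: state=(0.020, 0.029, 0.951)
compare at T: S=0.020, I=0.029, R=0.951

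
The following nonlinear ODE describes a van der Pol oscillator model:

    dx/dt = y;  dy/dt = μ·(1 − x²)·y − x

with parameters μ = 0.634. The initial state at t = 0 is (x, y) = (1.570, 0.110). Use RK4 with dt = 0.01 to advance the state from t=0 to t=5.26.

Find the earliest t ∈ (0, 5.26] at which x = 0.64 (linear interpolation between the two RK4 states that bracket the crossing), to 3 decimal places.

t=0.000: state=(1.570, 0.110)
step 1 (dt=0.01): k1=(0.110, -1.672), k2=(0.102, -1.665), k3=(0.102, -1.665), k4=(0.093, -1.658); state += dt/6·(k1+2k2+2k3+k4)
t=0.010: state=(1.571, 0.093)
t=0.020: state=(1.572, 0.077)
t=0.030: state=(1.573, 0.060)
continuing one RK4 step at a time; state shown every 20 steps (Δt=0.2):
t=0.200: state=(1.560, -0.195)
t=0.400: state=(1.495, -0.447)
t=0.600: state=(1.384, -0.660)
t=0.800: state=(1.233, -0.853)
t=1.000: state=(1.043, -1.046)
t=1.200: state=(0.814, -1.252)
t=1.330: state=(0.642, -1.398)
next step: t=1.340: state=(0.628, -1.409) — x has crossed 0.64
linear interpolation between t=1.330 (0.64154) and t=1.340 (0.62750) → t≈1.331

t = 1.331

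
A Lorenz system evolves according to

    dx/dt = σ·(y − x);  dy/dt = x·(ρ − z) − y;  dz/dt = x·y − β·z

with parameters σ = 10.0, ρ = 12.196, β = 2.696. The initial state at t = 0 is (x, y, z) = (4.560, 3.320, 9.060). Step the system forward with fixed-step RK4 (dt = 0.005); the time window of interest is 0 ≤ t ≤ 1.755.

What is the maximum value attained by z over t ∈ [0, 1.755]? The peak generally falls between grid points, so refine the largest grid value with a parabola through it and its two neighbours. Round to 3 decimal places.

max z = 13.402

t=0.000: state=(4.560, 3.320, 9.060)
step 1 (dt=0.005): k1=(-12.400, 10.980, -9.287), k2=(-11.815, 10.961, -9.203), k3=(-11.831, 10.964, -9.198), k4=(-11.260, 10.947, -9.112); state += dt/6·(k1+2k2+2k3+k4)
t=0.005: state=(4.501, 3.375, 9.014)
t=0.010: state=(4.447, 3.429, 8.969)
t=0.015: state=(4.399, 3.484, 8.925)
continuing one RK4 step at a time; state shown every 20 steps (Δt=0.1):
t=0.100: state=(4.181, 4.430, 8.364)
t=0.200: state=(4.783, 5.656, 8.364)
t=0.300: state=(5.783, 6.833, 9.315)
t=0.400: state=(6.699, 7.378, 11.089)
t=0.500: state=(6.969, 6.788, 12.809)
t=0.600: state=(6.385, 5.485, 13.397)
t=0.700: state=(5.395, 4.424, 12.752)
t=0.800: state=(4.598, 4.015, 11.543)
t=0.900: state=(4.259, 4.159, 10.371)
t=1.000: state=(4.375, 4.690, 9.577)
t=1.100: state=(4.849, 5.460, 9.364)
t=1.200: state=(5.532, 6.246, 9.835)
t=1.300: state=(6.175, 6.689, 10.877)
t=1.400: state=(6.461, 6.487, 12.011)
t=1.500: state=(6.225, 5.761, 12.603)
t=1.600: state=(5.642, 5.003, 12.409)
t=1.700: state=(5.063, 4.587, 11.696)
t=1.755: state=(4.845, 4.535, 11.234)
largest grid value and its neighbours: z(0.585)=13.39871, z(0.590)=13.40158, z(0.595)=13.40106
parabola through these three points peaks at t≈0.592 with z≈13.40178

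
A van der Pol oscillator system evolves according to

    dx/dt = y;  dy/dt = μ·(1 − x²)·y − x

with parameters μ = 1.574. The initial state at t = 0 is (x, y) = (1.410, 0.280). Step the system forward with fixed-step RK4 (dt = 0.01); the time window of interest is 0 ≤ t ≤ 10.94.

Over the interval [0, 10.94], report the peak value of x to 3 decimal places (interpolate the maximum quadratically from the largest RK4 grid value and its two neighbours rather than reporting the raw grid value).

max x = 2.016

t=0.000: state=(1.410, 0.280)
step 1 (dt=0.01): k1=(0.280, -1.845), k2=(0.271, -1.834), k3=(0.271, -1.834), k4=(0.262, -1.823); state += dt/6·(k1+2k2+2k3+k4)
t=0.010: state=(1.413, 0.262)
t=0.020: state=(1.415, 0.244)
t=0.030: state=(1.418, 0.226)
continuing one RK4 step at a time; state shown every 50 steps (Δt=0.5):
t=0.500: state=(1.368, -0.366)
t=1.000: state=(1.086, -0.760)
t=1.500: state=(0.563, -1.431)
t=2.000: state=(-0.515, -3.009)
t=2.500: state=(-1.837, -1.282)
t=3.000: state=(-1.970, 0.251)
t=3.500: state=(-1.783, 0.451)
t=4.000: state=(-1.528, 0.579)
t=4.500: state=(-1.189, 0.806)
t=5.000: state=(-0.667, 1.378)
t=5.500: state=(0.361, 2.925)
t=6.000: state=(1.789, 1.626)
t=6.500: state=(1.999, -0.212)
t=7.000: state=(1.822, -0.436)
t=7.500: state=(1.576, -0.554)
t=8.000: state=(1.255, -0.754)
t=8.500: state=(0.778, -1.233)
t=9.000: state=(-0.126, -2.600)
t=9.500: state=(-1.624, -2.271)
t=10.000: state=(-2.013, 0.107)
t=10.500: state=(-1.859, 0.415)
t=10.940: state=(-1.654, 0.516)
largest grid value and its neighbours: x(6.340)=2.01585, x(6.350)=2.01602, x(6.360)=2.01599
parabola through these three points peaks at t≈6.353 with x≈2.01603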